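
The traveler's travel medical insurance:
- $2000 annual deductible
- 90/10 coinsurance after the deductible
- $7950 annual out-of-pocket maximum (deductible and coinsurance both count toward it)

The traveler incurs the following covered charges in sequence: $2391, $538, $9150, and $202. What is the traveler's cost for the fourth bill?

Claim 1 — $2391: $2000 finishes the deductible; $391 goes to coinsurance; 10% of $391 = $39.10. Traveler pays $2039.10; OOP now $2039.10.
Claim 2 — $538: deductible met; 10% of $538 = $53.80. Traveler pays $53.80; OOP now $2092.90.
Claim 3 — $9150: deductible met; 10% of $9150 = $915. Traveler owes $915 (running OOP $3007.90).
Claim 4 — $202: deductible already satisfied, so traveler's share is 10% × $202 = $20.20. Traveler owes $20.20 (running OOP $3028.10).

$20.20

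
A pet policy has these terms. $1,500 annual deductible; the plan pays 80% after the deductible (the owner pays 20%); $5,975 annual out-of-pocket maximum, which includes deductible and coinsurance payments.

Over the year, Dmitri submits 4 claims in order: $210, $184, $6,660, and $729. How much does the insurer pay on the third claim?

$4,443.20

Claim 1 — $210: all of it applies to the deductible. Owner pays $210; OOP now $210. Plan pays $210 − $210 = $0.
Claim 2 — $184: entire amount goes to the deductible. Cost to owner: $184. OOP to date $394. Insurer: $184 − $184 = $0.
Claim 3 — $6,660: $1,106 to deductible, leaving $5,554; 20% of $5,554 = $1,110.80. Owner owes $2,216.80 (running OOP $2,610.80). Insurer: $6,660 − $2,216.80 = $4,443.20.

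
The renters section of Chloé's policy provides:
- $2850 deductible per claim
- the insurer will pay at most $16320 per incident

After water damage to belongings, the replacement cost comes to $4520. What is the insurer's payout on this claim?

Subtract the deductible: $4520 − $2850 = $1670.
That's under the $16320 cap, so the insurer reimburses the full $1670.

$1670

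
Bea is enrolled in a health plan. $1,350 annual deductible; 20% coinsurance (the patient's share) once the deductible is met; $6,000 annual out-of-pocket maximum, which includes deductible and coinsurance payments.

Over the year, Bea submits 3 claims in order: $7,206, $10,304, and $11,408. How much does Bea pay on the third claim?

#1 ($7,206): $1,350 to deductible, leaving $5,856; coinsurance $5,856 × 20% = $1,171.20. Patient owes $2,521.20 (running OOP $2,521.20).
#2 ($10,304): deductible met; 20% of $10,304 = $2,060.80. Cost to patient: $2,060.80. OOP to date $4,582.
#3 ($11,408): deductible already satisfied, so patient's share is 20% × $11,408 = $2,281.60. OOP would hit $6,863.60 > $6,000, so the cap limits the patient to $6,000 − $4,582 = $1,418.

$1,418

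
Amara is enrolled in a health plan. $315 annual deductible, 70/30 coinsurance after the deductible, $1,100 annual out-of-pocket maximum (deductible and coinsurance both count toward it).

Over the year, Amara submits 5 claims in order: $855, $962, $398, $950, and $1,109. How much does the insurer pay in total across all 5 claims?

$3,174

#1 ($855): $315 to deductible, leaving $540; patient's 30% is $162. Patient pays $477; OOP now $477. Plan pays $855 − $477 = $378.
#2 ($962): deductible already satisfied, so patient's share is 30% × $962 = $288.60. Patient owes $288.60 (running OOP $765.60). Plan pays $962 − $288.60 = $673.40.
#3 ($398): deductible already satisfied, so patient's share is 30% × $398 = $119.40. Patient pays $119.40; OOP now $885. Insurer: $398 − $119.40 = $278.60.
#4 ($950): deductible met; 30% of $950 = $285. That would push OOP to $1,170, over the $1,100 cap, so patient pays $1,100 − $885 = $215. Insurer: $950 − $215 = $735.
#5 ($1,109): deductible already satisfied, so patient's share is 30% × $1,109 = $332.70. That would push OOP to $1,432.70, over the $1,100 cap, so patient pays $1,100 − $1,100 = $0. Plan pays $1,109 − $0 = $1,109.
Insurer total = bills − patient's total = $4,274 − $1,100 = $3,174.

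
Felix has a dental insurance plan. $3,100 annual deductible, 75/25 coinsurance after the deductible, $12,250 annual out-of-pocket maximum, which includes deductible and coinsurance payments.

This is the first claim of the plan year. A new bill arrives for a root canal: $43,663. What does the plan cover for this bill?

The full $3,100 deductible is still open; $3,100 of this bill applies to it.
After the $3,100 deductible portion, $43,663 − $3,100 = $40,563 is subject to coinsurance.
Coinsurance: $40,563 × 25% = $10,140.75.
Patient responsibility before any cap: $3,100 + $10,140.75 = $13,240.75.
Adding $13,240.75 to the $0 already spent would give $13,240.75, which exceeds the $12,250 cap; the patient pays just $12,250 − $0 = $12,250.
The plan picks up $43,663 − $12,250 = $31,413.

$31,413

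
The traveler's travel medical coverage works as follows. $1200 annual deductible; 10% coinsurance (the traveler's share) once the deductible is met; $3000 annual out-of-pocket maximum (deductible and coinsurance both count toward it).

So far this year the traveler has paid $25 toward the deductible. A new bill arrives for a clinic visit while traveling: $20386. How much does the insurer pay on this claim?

Deductible still to meet: $1200 − $25 = $1175.
The remaining $19211 (= $20386 − $1175) moves to coinsurance.
Coinsurance: $19211 × 10% = $1921.10.
That puts the traveler's cost at $1175 + $1921.10 = $3096.10 before any cap.
That would bring total out-of-pocket to $3121.10, past the $3000 cap. The traveler is capped at $3000 − $25 = $2975 on this claim.
The insurer covers the remainder: $20386 − $2975 = $17411.

$17411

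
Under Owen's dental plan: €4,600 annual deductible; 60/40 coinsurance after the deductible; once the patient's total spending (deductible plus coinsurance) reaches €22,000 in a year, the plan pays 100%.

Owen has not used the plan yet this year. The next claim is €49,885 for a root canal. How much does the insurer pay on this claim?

Deductible not yet touched, so the first €4,600 of the bill goes to the deductible.
After the €4,600 deductible portion, €49,885 − €4,600 = €45,285 is subject to coinsurance.
Coinsurance: €45,285 × 40% = €18,114.
Patient responsibility before any cap: €4,600 + €18,114 = €22,714.
That would bring total out-of-pocket to €22,714, past the €22,000 cap. The patient is capped at €22,000 − €0 = €22,000 on this claim.
Insurer pays the balance: €49,885 − €22,000 = €27,885.

€27,885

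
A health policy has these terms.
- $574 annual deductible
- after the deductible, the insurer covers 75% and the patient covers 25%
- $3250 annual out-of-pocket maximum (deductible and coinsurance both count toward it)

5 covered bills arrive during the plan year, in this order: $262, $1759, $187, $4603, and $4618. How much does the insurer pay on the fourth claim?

Claim 1 ($262): entire amount goes to the deductible. Cost to patient: $262. OOP to date $262. Plan pays $262 − $262 = $0.
Claim 2 ($1759): $312 to deductible, leaving $1447; 25% of $1447 = $361.75. Patient pays $673.75; OOP now $935.75. Plan pays $1759 − $673.75 = $1085.25.
Claim 3 ($187): deductible already satisfied, so patient's share is 25% × $187 = $46.75. Patient pays $46.75; OOP now $982.50. Insurer: $187 − $46.75 = $140.25.
Claim 4 ($4603): deductible already satisfied, so patient's share is 25% × $4603 = $1150.75. Cost to patient: $1150.75. OOP to date $2133.25. Plan pays $4603 − $1150.75 = $3452.25.

$3452.25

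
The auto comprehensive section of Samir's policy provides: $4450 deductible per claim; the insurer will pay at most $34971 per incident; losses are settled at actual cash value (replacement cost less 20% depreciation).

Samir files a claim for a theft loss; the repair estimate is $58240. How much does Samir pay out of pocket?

At 20% depreciation, ACV = $58240 − $11648 = $46592.
After the deductible, $46592 − $4450 = $42142 remains.
The $34971 per-incident cap binds; insurer pays $34971.
The policyholder bears the rest of the original loss: $58240 − $34971 = $23269.

$23269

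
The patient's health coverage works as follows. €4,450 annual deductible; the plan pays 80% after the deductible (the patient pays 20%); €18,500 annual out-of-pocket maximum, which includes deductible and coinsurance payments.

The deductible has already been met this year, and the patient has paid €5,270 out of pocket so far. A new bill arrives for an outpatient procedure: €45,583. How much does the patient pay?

€9,116.60

With the deductible met, the entire €45,583 is subject to coinsurance.
20% of €45,583 = €9,116.60 falls to the patient.
Total out-of-pocket so far would be €5,270 + €9,116.60 = €14,386.60, below the €18,500 cap — no reduction.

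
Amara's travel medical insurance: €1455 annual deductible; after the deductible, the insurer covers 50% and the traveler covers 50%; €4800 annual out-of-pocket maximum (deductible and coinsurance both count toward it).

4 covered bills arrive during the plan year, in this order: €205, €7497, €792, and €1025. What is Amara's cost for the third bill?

Bill 1, €205: entire amount goes to the deductible. Traveler owes €205 (running OOP €205).
Bill 2, €7497: deductible takes €1250, €6247 remains; 50% of €6247 = €3123.50. Traveler owes €4373.50 (running OOP €4578.50).
Bill 3, €792: deductible met; 50% of €792 = €396. That would push OOP to €4974.50, over the €4800 cap, so traveler pays €4800 − €4578.50 = €221.50.

€221.50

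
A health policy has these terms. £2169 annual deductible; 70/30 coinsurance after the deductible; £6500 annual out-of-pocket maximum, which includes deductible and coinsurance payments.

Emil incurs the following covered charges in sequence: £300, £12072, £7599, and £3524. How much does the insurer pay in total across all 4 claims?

Claim 1 (£300): entire amount goes to the deductible. Patient owes £300 (running OOP £300). Insurer: £300 − £300 = £0.
Claim 2 (£12072): deductible takes £1869, £10203 remains; coinsurance £10203 × 30% = £3060.90. Patient pays £4929.90; OOP now £5229.90. Insurer: £12072 − £4929.90 = £7142.10.
Claim 3 (£7599): deductible met; 30% of £7599 = £2279.70. OOP would hit £7509.60 > £6500, so the cap limits the patient to £6500 − £5229.90 = £1270.10. Insurer: £7599 − £1270.10 = £6328.90.
Claim 4 (£3524): deductible already satisfied, so patient's share is 30% × £3524 = £1057.20. Adding that to £6500 gives £7557.20, past the £6500 cap; patient pays only £6500 − £6500 = £0. Plan pays £3524 − £0 = £3524.
Insurer total = bills − patient's total = £23495 − £6500 = £16995.

£16995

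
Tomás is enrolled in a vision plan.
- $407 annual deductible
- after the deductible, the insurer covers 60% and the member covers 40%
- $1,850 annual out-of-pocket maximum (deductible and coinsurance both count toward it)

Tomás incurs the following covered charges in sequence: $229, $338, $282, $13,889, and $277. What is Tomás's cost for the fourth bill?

$1,266.20

Bill 1, $229: all of it applies to the deductible. Member owes $229 (running OOP $229).
Bill 2, $338: deductible takes $178, $160 remains; coinsurance $160 × 40% = $64. Member pays $242; OOP now $471.
Bill 3, $282: 40% coinsurance on $282 = $112.80. Member pays $112.80; OOP now $583.80.
Bill 4, $13,889: 40% coinsurance on $13,889 = $5,555.60. That would push OOP to $6,139.40, over the $1,850 cap, so member pays $1,850 − $583.80 = $1,266.20.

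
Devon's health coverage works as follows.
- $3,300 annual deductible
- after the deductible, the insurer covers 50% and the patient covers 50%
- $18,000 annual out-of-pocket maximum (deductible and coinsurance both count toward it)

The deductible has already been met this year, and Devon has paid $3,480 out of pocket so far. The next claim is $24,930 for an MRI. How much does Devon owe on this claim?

$12,465

With the deductible met, the entire $24,930 is subject to coinsurance.
50% of $24,930 = $12,465 falls to the patient.
Year-to-date out-of-pocket becomes $3,480 + $12,465 = $15,945, still under the $18,000 maximum, so no cap applies.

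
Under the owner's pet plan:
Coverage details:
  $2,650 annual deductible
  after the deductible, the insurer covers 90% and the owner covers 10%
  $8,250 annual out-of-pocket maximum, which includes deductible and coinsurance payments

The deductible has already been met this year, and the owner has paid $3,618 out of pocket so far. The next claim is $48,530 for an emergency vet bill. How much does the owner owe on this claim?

$4,632

The deductible is already satisfied, so the full bill goes to coinsurance.
Coinsurance: $48,530 × 10% = $4,853.
Year-to-date out-of-pocket would reach $3,618 + $4,853 = $8,471, above the $8,250 maximum, so the owner pays only $8,250 − $3,618 = $4,632.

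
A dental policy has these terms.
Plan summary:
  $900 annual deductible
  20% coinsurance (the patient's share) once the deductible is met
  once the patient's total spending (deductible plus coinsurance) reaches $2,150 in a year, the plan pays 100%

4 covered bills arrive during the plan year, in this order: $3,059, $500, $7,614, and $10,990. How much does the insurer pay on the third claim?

$6,895.80

Claim 1 — $3,059: deductible takes $900, $2,159 remains; coinsurance $2,159 × 20% = $431.80. Cost to patient: $1,331.80. OOP to date $1,331.80. Plan pays $3,059 − $1,331.80 = $1,727.20.
Claim 2 — $500: deductible met; 20% of $500 = $100. Patient owes $100 (running OOP $1,431.80). Plan pays $500 − $100 = $400.
Claim 3 — $7,614: deductible met; 20% of $7,614 = $1,522.80. Adding that to $1,431.80 gives $2,954.60, past the $2,150 cap; patient pays only $2,150 − $1,431.80 = $718.20. Insurer: $7,614 − $718.20 = $6,895.80.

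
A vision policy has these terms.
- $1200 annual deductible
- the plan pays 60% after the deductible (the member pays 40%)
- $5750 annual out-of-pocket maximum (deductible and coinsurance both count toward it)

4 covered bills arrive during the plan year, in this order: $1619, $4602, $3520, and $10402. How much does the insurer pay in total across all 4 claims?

$14393

Bill 1, $1619: deductible takes $1200, $419 remains; 40% of $419 = $167.60. Member pays $1367.60; OOP now $1367.60. Insurer: $1619 − $1367.60 = $251.40.
Bill 2, $4602: deductible already satisfied, so member's share is 40% × $4602 = $1840.80. Member owes $1840.80 (running OOP $3208.40). Plan pays $4602 − $1840.80 = $2761.20.
Bill 3, $3520: deductible already satisfied, so member's share is 40% × $3520 = $1408. Member owes $1408 (running OOP $4616.40). Plan pays $3520 − $1408 = $2112.
Bill 4, $10402: deductible met; 40% of $10402 = $4160.80. Adding that to $4616.40 gives $8777.20, past the $5750 cap; member pays only $5750 − $4616.40 = $1133.60. Plan pays $10402 − $1133.60 = $9268.40.
Insurer total = bills − member's total = $20143 − $5750 = $14393.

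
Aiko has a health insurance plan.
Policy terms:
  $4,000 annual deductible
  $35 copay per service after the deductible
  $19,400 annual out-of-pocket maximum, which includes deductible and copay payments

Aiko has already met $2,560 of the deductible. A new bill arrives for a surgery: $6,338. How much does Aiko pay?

$1,475

Remaining deductible: $4,000 − $2,560 = $1,440.
That leaves $6,338 − $1,440 = $4,898 for the copay.
Copay on this service: $35.
That puts the patient's cost at $1,440 + $35 = $1,475 before any cap.
Total out-of-pocket so far would be $2,560 + $1,475 = $4,035, below the $19,400 cap — no reduction.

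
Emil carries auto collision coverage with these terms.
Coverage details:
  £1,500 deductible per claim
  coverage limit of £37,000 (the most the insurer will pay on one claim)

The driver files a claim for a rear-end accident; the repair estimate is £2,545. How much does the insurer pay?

Less the £1,500 deductible: £2,545 − £1,500 = £1,045.
£1,045 is within the £37,000 limit, so the insurer pays £1,045.

£1,045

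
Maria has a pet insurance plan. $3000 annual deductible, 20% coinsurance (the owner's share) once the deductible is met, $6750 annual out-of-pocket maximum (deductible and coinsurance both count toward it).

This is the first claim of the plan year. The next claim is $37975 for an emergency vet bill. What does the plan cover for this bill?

Deductible not yet touched, so the first $3000 of the bill goes to the deductible.
After the $3000 deductible portion, $37975 − $3000 = $34975 is subject to coinsurance.
Owner's 20% share of $34975 is $6995.
So the owner owes $3000 + $6995 = $9995 before any cap.
Year-to-date out-of-pocket would reach $0 + $9995 = $9995, above the $6750 maximum, so the owner pays only $6750 − $0 = $6750.
Insurer pays the balance: $37975 − $6750 = $31225.

$31225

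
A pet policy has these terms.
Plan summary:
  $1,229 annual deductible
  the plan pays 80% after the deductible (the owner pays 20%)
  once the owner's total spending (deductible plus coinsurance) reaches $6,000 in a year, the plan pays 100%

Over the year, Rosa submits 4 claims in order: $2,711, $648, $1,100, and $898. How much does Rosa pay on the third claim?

Claim 1 — $2,711: $1,229 finishes the deductible; $1,482 goes to coinsurance; coinsurance $1,482 × 20% = $296.40. Owner owes $1,525.40 (running OOP $1,525.40).
Claim 2 — $648: deductible met; 20% of $648 = $129.60. Owner owes $129.60 (running OOP $1,655).
Claim 3 — $1,100: 20% coinsurance on $1,100 = $220. Cost to owner: $220. OOP to date $1,875.

$220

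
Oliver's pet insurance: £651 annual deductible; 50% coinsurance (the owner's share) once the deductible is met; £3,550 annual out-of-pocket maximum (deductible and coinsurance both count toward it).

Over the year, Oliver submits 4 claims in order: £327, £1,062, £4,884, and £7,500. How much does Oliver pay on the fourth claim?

£88

#1 (£327): fully absorbed by the deductible. Owner pays £327; OOP now £327.
#2 (£1,062): £324 to deductible, leaving £738; owner's 50% is £369. Owner owes £693 (running OOP £1,020).
#3 (£4,884): 50% coinsurance on £4,884 = £2,442. Owner owes £2,442 (running OOP £3,462).
#4 (£7,500): deductible already satisfied, so owner's share is 50% × £7,500 = £3,750. That would push OOP to £7,212, over the £3,550 cap, so owner pays £3,550 − £3,462 = £88.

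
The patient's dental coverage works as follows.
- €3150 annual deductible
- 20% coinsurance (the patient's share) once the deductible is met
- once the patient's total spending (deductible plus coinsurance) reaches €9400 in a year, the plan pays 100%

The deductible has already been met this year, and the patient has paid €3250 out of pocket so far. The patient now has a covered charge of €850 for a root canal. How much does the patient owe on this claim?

€170

The deductible is already satisfied, so the full bill goes to coinsurance.
20% of €850 = €170 falls to the patient.
Cumulative spending €3250 + €170 = €3420 stays under the €9400 maximum.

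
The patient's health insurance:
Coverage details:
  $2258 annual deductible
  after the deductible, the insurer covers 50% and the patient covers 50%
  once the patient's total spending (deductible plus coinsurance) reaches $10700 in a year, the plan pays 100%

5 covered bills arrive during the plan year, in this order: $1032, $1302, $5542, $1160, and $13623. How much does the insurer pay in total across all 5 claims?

$11959

#1 ($1032): fully absorbed by the deductible. Patient pays $1032; OOP now $1032. Insurer: $1032 − $1032 = $0.
#2 ($1302): $1226 finishes the deductible; $76 goes to coinsurance; 50% of $76 = $38. Cost to patient: $1264. OOP to date $2296. Plan pays $1302 − $1264 = $38.
#3 ($5542): deductible already satisfied, so patient's share is 50% × $5542 = $2771. Patient owes $2771 (running OOP $5067). Insurer: $5542 − $2771 = $2771.
#4 ($1160): deductible already satisfied, so patient's share is 50% × $1160 = $580. Patient pays $580; OOP now $5647. Plan pays $1160 − $580 = $580.
#5 ($13623): 50% coinsurance on $13623 = $6811.50. That would push OOP to $12458.50, over the $10700 cap, so patient pays $10700 − $5647 = $5053. Insurer: $13623 − $5053 = $8570.
Insurer total: $0 + $38 + $2771 + $580 + $8570 = $11959.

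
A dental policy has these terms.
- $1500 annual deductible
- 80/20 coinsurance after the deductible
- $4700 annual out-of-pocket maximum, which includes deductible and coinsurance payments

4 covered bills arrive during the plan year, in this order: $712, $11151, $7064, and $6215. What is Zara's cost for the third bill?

$1127.40

Claim 1 — $712: all of it applies to the deductible. Cost to patient: $712. OOP to date $712.
Claim 2 — $11151: deductible takes $788, $10363 remains; coinsurance $10363 × 20% = $2072.60. Cost to patient: $2860.60. OOP to date $3572.60.
Claim 3 — $7064: deductible already satisfied, so patient's share is 20% × $7064 = $1412.80. That would push OOP to $4985.40, over the $4700 cap, so patient pays $4700 − $3572.60 = $1127.40.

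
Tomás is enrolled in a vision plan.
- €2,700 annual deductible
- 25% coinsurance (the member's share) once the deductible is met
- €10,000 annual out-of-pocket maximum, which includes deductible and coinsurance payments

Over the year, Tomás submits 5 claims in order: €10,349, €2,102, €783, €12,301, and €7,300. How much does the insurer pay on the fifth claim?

Bill 1, €10,349: €2,700 finishes the deductible; €7,649 goes to coinsurance; member's 25% is €1,912.25. Member owes €4,612.25 (running OOP €4,612.25). Plan pays €10,349 − €4,612.25 = €5,736.75.
Bill 2, €2,102: 25% coinsurance on €2,102 = €525.50. Member owes €525.50 (running OOP €5,137.75). Plan pays €2,102 − €525.50 = €1,576.50.
Bill 3, €783: deductible already satisfied, so member's share is 25% × €783 = €195.75. Cost to member: €195.75. OOP to date €5,333.50. Insurer: €783 − €195.75 = €587.25.
Bill 4, €12,301: 25% coinsurance on €12,301 = €3,075.25. Cost to member: €3,075.25. OOP to date €8,408.75. Insurer: €12,301 − €3,075.25 = €9,225.75.
Bill 5, €7,300: 25% coinsurance on €7,300 = €1,825. Adding that to €8,408.75 gives €10,233.75, past the €10,000 cap; member pays only €10,000 − €8,408.75 = €1,591.25. Plan pays €7,300 − €1,591.25 = €5,708.75.

€5,708.75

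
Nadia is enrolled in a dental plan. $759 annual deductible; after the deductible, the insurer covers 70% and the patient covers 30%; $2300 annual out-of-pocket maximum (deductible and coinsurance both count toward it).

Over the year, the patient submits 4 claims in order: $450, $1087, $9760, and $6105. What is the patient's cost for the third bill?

$1307.60

#1 ($450): fully absorbed by the deductible. Cost to patient: $450. OOP to date $450.
#2 ($1087): $309 to deductible, leaving $778; coinsurance $778 × 30% = $233.40. Cost to patient: $542.40. OOP to date $992.40.
#3 ($9760): deductible already satisfied, so patient's share is 30% × $9760 = $2928. Adding that to $992.40 gives $3920.40, past the $2300 cap; patient pays only $2300 − $992.40 = $1307.60.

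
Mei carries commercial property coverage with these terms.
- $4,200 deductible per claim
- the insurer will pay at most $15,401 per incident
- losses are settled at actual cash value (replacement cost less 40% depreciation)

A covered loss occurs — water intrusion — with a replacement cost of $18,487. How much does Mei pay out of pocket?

$11,594.80

Depreciate 40%: the covered value is $18,487 × 0.6 = $11,092.20.
After the deductible, $11,092.20 − $4,200 = $6,892.20 remains.
$6,892.20 is within the $15,401 limit, so the insurer pays $6,892.20.
Business's share is the uncovered remainder: $18,487 − $6,892.20 = $11,594.80.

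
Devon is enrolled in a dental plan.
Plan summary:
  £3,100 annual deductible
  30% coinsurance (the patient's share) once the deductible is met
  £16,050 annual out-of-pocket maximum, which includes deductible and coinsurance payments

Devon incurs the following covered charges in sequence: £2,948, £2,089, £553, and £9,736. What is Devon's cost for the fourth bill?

Claim 1 (£2,948): entire amount goes to the deductible. Patient pays £2,948; OOP now £2,948.
Claim 2 (£2,089): £152 to deductible, leaving £1,937; 30% of £1,937 = £581.10. Cost to patient: £733.10. OOP to date £3,681.10.
Claim 3 (£553): deductible met; 30% of £553 = £165.90. Cost to patient: £165.90. OOP to date £3,847.
Claim 4 (£9,736): 30% coinsurance on £9,736 = £2,920.80. Patient owes £2,920.80 (running OOP £6,767.80).

£2,920.80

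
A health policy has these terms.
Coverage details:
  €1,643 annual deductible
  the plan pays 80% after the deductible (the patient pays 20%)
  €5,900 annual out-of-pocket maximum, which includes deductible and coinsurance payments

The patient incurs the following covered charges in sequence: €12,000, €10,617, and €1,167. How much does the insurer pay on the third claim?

€1,104.80

Claim 1 — €12,000: deductible takes €1,643, €10,357 remains; coinsurance €10,357 × 20% = €2,071.40. Patient pays €3,714.40; OOP now €3,714.40. Insurer: €12,000 − €3,714.40 = €8,285.60.
Claim 2 — €10,617: deductible already satisfied, so patient's share is 20% × €10,617 = €2,123.40. Patient owes €2,123.40 (running OOP €5,837.80). Insurer: €10,617 − €2,123.40 = €8,493.60.
Claim 3 — €1,167: deductible already satisfied, so patient's share is 20% × €1,167 = €233.40. OOP would hit €6,071.20 > €5,900, so the cap limits the patient to €5,900 − €5,837.80 = €62.20. Insurer: €1,167 − €62.20 = €1,104.80.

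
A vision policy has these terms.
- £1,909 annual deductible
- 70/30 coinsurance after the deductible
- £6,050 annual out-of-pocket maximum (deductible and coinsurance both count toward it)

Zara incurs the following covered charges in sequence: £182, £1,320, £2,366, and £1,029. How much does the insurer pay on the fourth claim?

#1 (£182): all of it applies to the deductible. Member pays £182; OOP now £182. Plan pays £182 − £182 = £0.
#2 (£1,320): fully absorbed by the deductible. Member owes £1,320 (running OOP £1,502). Plan pays £1,320 − £1,320 = £0.
#3 (£2,366): deductible takes £407, £1,959 remains; coinsurance £1,959 × 30% = £587.70. Member owes £994.70 (running OOP £2,496.70). Plan pays £2,366 − £994.70 = £1,371.30.
#4 (£1,029): 30% coinsurance on £1,029 = £308.70. Member owes £308.70 (running OOP £2,805.40). Insurer: £1,029 − £308.70 = £720.30.

£720.30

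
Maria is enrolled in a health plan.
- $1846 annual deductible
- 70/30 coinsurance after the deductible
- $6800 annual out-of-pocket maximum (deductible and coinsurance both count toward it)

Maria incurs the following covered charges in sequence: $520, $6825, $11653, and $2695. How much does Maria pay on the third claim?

$3304.30

#1 ($520): all of it applies to the deductible. Patient pays $520; OOP now $520.
#2 ($6825): $1326 to deductible, leaving $5499; 30% of $5499 = $1649.70. Patient pays $2975.70; OOP now $3495.70.
#3 ($11653): 30% coinsurance on $11653 = $3495.90. Adding that to $3495.70 gives $6991.60, past the $6800 cap; patient pays only $6800 − $3495.70 = $3304.30.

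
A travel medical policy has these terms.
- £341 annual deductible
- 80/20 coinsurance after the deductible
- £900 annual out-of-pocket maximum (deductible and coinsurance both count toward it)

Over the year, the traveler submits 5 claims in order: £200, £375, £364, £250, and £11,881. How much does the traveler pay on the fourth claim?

£50

Bill 1, £200: all of it applies to the deductible. Traveler owes £200 (running OOP £200).
Bill 2, £375: deductible takes £141, £234 remains; coinsurance £234 × 20% = £46.80. Traveler pays £187.80; OOP now £387.80.
Bill 3, £364: deductible already satisfied, so traveler's share is 20% × £364 = £72.80. Traveler owes £72.80 (running OOP £460.60).
Bill 4, £250: deductible met; 20% of £250 = £50. Traveler owes £50 (running OOP £510.60).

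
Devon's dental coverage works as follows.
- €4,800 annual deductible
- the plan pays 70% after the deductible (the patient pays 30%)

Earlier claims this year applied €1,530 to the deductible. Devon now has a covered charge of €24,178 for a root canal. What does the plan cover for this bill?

€14,635.60

Remaining deductible: €4,800 − €1,530 = €3,270.
The remaining €20,908 (= €24,178 − €3,270) moves to coinsurance.
Patient's 30% share of €20,908 is €6,272.40.
That puts the patient's cost at €3,270 + €6,272.40 = €9,542.40.
Insurer pays the balance: €24,178 − €9,542.40 = €14,635.60.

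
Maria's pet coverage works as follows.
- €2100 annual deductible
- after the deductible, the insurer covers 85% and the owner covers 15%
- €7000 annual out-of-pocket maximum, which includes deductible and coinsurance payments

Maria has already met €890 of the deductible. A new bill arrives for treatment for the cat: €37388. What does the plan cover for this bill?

Remaining deductible: €2100 − €890 = €1210.
That leaves €37388 − €1210 = €36178 for coinsurance.
Owner's 15% share of €36178 is €5426.70.
So the owner owes €1210 + €5426.70 = €6636.70 before any cap.
Adding €6636.70 to the €890 already spent would give €7526.70, which exceeds the €7000 cap; the owner pays just €7000 − €890 = €6110.
The plan picks up €37388 − €6110 = €31278.

€31278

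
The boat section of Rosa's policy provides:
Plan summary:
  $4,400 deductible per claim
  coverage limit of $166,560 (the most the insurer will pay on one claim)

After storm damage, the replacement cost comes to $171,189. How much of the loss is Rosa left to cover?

$4,629

Subtract the deductible: $171,189 − $4,400 = $166,789.
The $166,560 per-incident cap binds; insurer pays $166,560.
Out of pocket: $171,189 − $166,560 = $4,629.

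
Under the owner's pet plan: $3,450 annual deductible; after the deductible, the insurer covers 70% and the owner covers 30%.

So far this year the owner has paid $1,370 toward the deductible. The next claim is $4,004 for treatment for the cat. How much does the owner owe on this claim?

$1,370 of the $3,450 deductible is already met, leaving $2,080.
That leaves $4,004 − $2,080 = $1,924 for coinsurance.
Owner's 30% share of $1,924 is $577.20.
So the owner owes $2,080 + $577.20 = $2,657.20.

$2,657.20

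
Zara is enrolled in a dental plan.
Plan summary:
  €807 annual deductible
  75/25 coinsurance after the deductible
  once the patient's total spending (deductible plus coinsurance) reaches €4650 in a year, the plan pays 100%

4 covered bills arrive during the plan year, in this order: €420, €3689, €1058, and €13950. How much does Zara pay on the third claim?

€264.50

Claim 1 (€420): entire amount goes to the deductible. Patient pays €420; OOP now €420.
Claim 2 (€3689): deductible takes €387, €3302 remains; coinsurance €3302 × 25% = €825.50. Patient pays €1212.50; OOP now €1632.50.
Claim 3 (€1058): deductible met; 25% of €1058 = €264.50. Patient pays €264.50; OOP now €1897.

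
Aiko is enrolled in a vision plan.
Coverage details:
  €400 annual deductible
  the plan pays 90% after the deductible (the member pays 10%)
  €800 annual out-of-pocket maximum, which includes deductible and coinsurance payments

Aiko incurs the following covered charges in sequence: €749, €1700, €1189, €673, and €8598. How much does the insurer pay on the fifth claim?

Claim 1 — €749: deductible takes €400, €349 remains; coinsurance €349 × 10% = €34.90. Cost to member: €434.90. OOP to date €434.90. Plan pays €749 − €434.90 = €314.10.
Claim 2 — €1700: deductible met; 10% of €1700 = €170. Cost to member: €170. OOP to date €604.90. Plan pays €1700 − €170 = €1530.
Claim 3 — €1189: deductible met; 10% of €1189 = €118.90. Member pays €118.90; OOP now €723.80. Insurer: €1189 − €118.90 = €1070.10.
Claim 4 — €673: deductible already satisfied, so member's share is 10% × €673 = €67.30. Cost to member: €67.30. OOP to date €791.10. Plan pays €673 − €67.30 = €605.70.
Claim 5 — €8598: 10% coinsurance on €8598 = €859.80. Adding that to €791.10 gives €1650.90, past the €800 cap; member pays only €800 − €791.10 = €8.90. Insurer: €8598 − €8.90 = €8589.10.

€8589.10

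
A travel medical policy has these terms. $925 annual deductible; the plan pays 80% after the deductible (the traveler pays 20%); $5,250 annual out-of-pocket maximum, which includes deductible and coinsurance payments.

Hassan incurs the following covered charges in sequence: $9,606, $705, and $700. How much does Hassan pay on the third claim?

$140

#1 ($9,606): $925 finishes the deductible; $8,681 goes to coinsurance; 20% of $8,681 = $1,736.20. Traveler pays $2,661.20; OOP now $2,661.20.
#2 ($705): deductible already satisfied, so traveler's share is 20% × $705 = $141. Cost to traveler: $141. OOP to date $2,802.20.
#3 ($700): deductible already satisfied, so traveler's share is 20% × $700 = $140. Traveler owes $140 (running OOP $2,942.20).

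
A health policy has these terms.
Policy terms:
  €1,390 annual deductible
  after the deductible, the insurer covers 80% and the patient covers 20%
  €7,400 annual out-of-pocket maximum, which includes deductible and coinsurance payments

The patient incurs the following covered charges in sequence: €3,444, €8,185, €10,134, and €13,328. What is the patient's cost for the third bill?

€2,026.80

Claim 1 (€3,444): deductible takes €1,390, €2,054 remains; patient's 20% is €410.80. Cost to patient: €1,800.80. OOP to date €1,800.80.
Claim 2 (€8,185): deductible met; 20% of €8,185 = €1,637. Cost to patient: €1,637. OOP to date €3,437.80.
Claim 3 (€10,134): deductible met; 20% of €10,134 = €2,026.80. Patient pays €2,026.80; OOP now €5,464.60.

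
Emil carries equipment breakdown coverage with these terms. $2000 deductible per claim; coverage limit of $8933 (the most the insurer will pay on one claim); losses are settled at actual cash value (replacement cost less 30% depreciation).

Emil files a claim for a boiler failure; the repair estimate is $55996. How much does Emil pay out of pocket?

$47063

At 30% depreciation, ACV = $55996 − $16798.80 = $39197.20.
Less the $2000 deductible: $39197.20 − $2000 = $37197.20.
$37197.20 exceeds the $8933 limit, so the insurer pays the limit: $8933.
Business owner's share is the uncovered remainder: $55996 − $8933 = $47063.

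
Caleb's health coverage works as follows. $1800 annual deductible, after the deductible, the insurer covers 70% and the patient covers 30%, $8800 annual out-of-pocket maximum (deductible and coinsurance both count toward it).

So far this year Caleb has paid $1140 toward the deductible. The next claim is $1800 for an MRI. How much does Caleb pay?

$1140 of the $1800 deductible is already met, leaving $660.
After the $660 deductible portion, $1800 − $660 = $1140 is subject to coinsurance.
Patient's 30% share of $1140 is $342.
Patient responsibility before any cap: $660 + $342 = $1002.
Year-to-date out-of-pocket becomes $1140 + $1002 = $2142, still under the $8800 maximum, so no cap applies.

$1002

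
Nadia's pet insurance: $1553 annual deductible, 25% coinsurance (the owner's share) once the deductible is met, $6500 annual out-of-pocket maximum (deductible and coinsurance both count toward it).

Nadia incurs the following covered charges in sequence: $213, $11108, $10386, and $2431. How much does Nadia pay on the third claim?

Bill 1, $213: fully absorbed by the deductible. Cost to owner: $213. OOP to date $213.
Bill 2, $11108: deductible takes $1340, $9768 remains; coinsurance $9768 × 25% = $2442. Cost to owner: $3782. OOP to date $3995.
Bill 3, $10386: deductible already satisfied, so owner's share is 25% × $10386 = $2596.50. That would push OOP to $6591.50, over the $6500 cap, so owner pays $6500 − $3995 = $2505.

$2505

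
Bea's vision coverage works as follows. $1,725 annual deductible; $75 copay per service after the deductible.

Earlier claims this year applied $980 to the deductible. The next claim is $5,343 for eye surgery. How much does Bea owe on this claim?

Deductible still to meet: $1,725 − $980 = $745.
The remaining $4,598 (= $5,343 − $745) moves to the copay.
Copay on this service: $75.
Member responsibility: $745 + $75 = $820.

$820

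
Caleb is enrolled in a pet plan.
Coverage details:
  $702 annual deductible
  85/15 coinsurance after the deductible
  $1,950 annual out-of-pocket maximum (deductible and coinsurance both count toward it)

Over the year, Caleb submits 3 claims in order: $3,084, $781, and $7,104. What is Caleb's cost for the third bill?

$773.55

#1 ($3,084): $702 to deductible, leaving $2,382; coinsurance $2,382 × 15% = $357.30. Owner pays $1,059.30; OOP now $1,059.30.
#2 ($781): deductible met; 15% of $781 = $117.15. Cost to owner: $117.15. OOP to date $1,176.45.
#3 ($7,104): deductible met; 15% of $7,104 = $1,065.60. OOP would hit $2,242.05 > $1,950, so the cap limits the owner to $1,950 − $1,176.45 = $773.55.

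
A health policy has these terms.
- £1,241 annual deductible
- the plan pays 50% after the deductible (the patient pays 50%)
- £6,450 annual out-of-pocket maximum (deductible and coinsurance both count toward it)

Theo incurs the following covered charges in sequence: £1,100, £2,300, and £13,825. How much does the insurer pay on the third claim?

£9,695.50

#1 (£1,100): fully absorbed by the deductible. Patient pays £1,100; OOP now £1,100. Plan pays £1,100 − £1,100 = £0.
#2 (£2,300): £141 to deductible, leaving £2,159; coinsurance £2,159 × 50% = £1,079.50. Cost to patient: £1,220.50. OOP to date £2,320.50. Insurer: £2,300 − £1,220.50 = £1,079.50.
#3 (£13,825): deductible already satisfied, so patient's share is 50% × £13,825 = £6,912.50. That would push OOP to £9,233, over the £6,450 cap, so patient pays £6,450 − £2,320.50 = £4,129.50. Insurer: £13,825 − £4,129.50 = £9,695.50.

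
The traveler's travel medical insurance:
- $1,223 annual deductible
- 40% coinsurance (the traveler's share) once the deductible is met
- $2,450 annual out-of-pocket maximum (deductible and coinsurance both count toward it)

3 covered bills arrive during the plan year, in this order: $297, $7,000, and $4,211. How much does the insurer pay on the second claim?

Claim 1 — $297: entire amount goes to the deductible. Traveler pays $297; OOP now $297. Plan pays $297 − $297 = $0.
Claim 2 — $7,000: deductible takes $926, $6,074 remains; traveler's 40% is $2,429.60. Together that's $926 + $2,429.60 = $3,355.60. Adding that to $297 gives $3,652.60, past the $2,450 cap; traveler pays only $2,450 − $297 = $2,153. Plan pays $7,000 − $2,153 = $4,847.

$4,847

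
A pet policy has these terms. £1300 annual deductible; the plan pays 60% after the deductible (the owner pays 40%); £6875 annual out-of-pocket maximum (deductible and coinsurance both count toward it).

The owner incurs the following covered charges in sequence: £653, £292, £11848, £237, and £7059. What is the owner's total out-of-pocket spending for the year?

Claim 1 (£653): fully absorbed by the deductible. Owner owes £653 (running OOP £653).
Claim 2 (£292): all of it applies to the deductible. Owner pays £292; OOP now £945.
Claim 3 (£11848): £355 to deductible, leaving £11493; owner's 40% is £4597.20. Cost to owner: £4952.20. OOP to date £5897.20.
Claim 4 (£237): deductible already satisfied, so owner's share is 40% × £237 = £94.80. Owner pays £94.80; OOP now £5992.
Claim 5 (£7059): deductible already satisfied, so owner's share is 40% × £7059 = £2823.60. OOP would hit £8815.60 > £6875, so the cap limits the owner to £6875 − £5992 = £883.
Total paid by the owner: £653 + £292 + £4952.20 + £94.80 + £883 = £6875.

£6875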